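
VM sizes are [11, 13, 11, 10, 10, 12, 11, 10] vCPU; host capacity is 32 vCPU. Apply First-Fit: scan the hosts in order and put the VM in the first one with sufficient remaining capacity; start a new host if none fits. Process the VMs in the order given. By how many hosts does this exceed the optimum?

1

First-Fit: [11,13] [11,10,10] [12,11] [10] → 4 hosts.
Total size 88 vCPU; any packing needs at least ⌈88/32⌉ = 3 hosts.
An optimal packing achieves that bound: [13,12] [11,11,10] [11,10,10] → 3 hosts.
Excess: 4 − 3 = 1.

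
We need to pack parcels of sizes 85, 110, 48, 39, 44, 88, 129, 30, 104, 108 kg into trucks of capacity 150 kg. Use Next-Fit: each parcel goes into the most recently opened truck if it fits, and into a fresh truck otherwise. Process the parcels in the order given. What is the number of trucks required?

Put 85 kg in truck 1; 65 kg remain.
Put 110 kg in truck 2; 40 kg remain.
Put 48 kg in truck 3; 102 kg remain.
Put 39 kg in truck 3; 63 kg remain.
Put 44 kg in truck 3; 19 kg remain.
Put 88 kg in truck 4; 62 kg remain.
Put 129 kg in truck 5; 21 kg remain.
Put 30 kg in truck 6; 120 kg remain.
Put 104 kg in truck 6; 16 kg remain.
Put 108 kg in truck 7; 42 kg remain.
Final trucks: [85] [110] [48,39,44] [88] [129] [30,104] [108].

7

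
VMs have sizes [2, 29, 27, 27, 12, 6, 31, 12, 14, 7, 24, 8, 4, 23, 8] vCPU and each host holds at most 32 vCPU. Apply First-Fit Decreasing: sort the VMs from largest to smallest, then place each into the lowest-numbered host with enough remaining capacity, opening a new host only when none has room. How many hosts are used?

8 hosts

Sorted descending: 31, 29, 27, 27, 24, 23, 14, 12, 12, 8, 8, 7, 6, 4, 2.
host 1: place 31 vCPU, 1 vCPU left
host 2: place 29 vCPU, 3 vCPU left
host 3: place 27 vCPU, 5 vCPU left
host 4: place 27 vCPU, 5 vCPU left
host 5: place 24 vCPU, 8 vCPU left
host 6: place 23 vCPU, 9 vCPU left
host 7: place 14 vCPU, 18 vCPU left
host 7: place 12 vCPU, 6 vCPU left
host 8: place 12 vCPU, 20 vCPU left
host 5: place 8 vCPU, 0 vCPU left
host 6: place 8 vCPU, 1 vCPU left
host 8: place 7 vCPU, 13 vCPU left
host 7: place 6 vCPU, 0 vCPU left
host 3: place 4 vCPU, 1 vCPU left
host 2: place 2 vCPU, 1 vCPU left
Final hosts: [31] [29,2] [27,4] [27] [24,8] [23,8] [14,12,6] [12,7].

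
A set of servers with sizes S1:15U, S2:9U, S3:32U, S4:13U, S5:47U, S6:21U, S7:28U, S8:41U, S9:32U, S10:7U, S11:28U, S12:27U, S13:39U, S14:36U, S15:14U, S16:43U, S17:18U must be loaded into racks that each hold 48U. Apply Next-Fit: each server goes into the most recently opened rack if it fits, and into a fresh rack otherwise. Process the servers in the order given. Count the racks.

Put S1 (15U) in rack 1; 33U remain.
Put S2 (9U) in rack 1; 24U remain.
Put S3 (32U) in rack 2; 16U remain.
Put S4 (13U) in rack 2; 3U remain.
Put S5 (47U) in rack 3; 1U remain.
Put S6 (21U) in rack 4; 27U remain.
Put S7 (28U) in rack 5; 20U remain.
Put S8 (41U) in rack 6; 7U remain.
Put S9 (32U) in rack 7; 16U remain.
Put S10 (7U) in rack 7; 9U remain.
Put S11 (28U) in rack 8; 20U remain.
Put S12 (27U) in rack 9; 21U remain.
Put S13 (39U) in rack 10; 9U remain.
Put S14 (36U) in rack 11; 12U remain.
Put S15 (14U) in rack 12; 34U remain.
Put S16 (43U) in rack 13; 5U remain.
Put S17 (18U) in rack 14; 30U remain.
Final racks: [15,9] [32,13] [47] [21] [28] [41] [32,7] [28] [27] [39] [36] [14] [43] [18].

14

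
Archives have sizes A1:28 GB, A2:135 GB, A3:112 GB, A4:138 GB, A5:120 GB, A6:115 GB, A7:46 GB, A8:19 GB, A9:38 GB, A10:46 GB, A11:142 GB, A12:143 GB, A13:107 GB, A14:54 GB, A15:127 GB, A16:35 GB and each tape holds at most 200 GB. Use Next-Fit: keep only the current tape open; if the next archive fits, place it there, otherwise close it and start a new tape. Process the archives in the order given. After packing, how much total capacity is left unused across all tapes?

595

Put A1 (28 GB) in tape 1; 172 GB remain.
Put A2 (135 GB) in tape 1; 37 GB remain.
Put A3 (112 GB) in tape 2; 88 GB remain.
Put A4 (138 GB) in tape 3; 62 GB remain.
Put A5 (120 GB) in tape 4; 80 GB remain.
Put A6 (115 GB) in tape 5; 85 GB remain.
Put A7 (46 GB) in tape 5; 39 GB remain.
Put A8 (19 GB) in tape 5; 20 GB remain.
Put A9 (38 GB) in tape 6; 162 GB remain.
Put A10 (46 GB) in tape 6; 116 GB remain.
Put A11 (142 GB) in tape 7; 58 GB remain.
Put A12 (143 GB) in tape 8; 57 GB remain.
Put A13 (107 GB) in tape 9; 93 GB remain.
Put A14 (54 GB) in tape 9; 39 GB remain.
Put A15 (127 GB) in tape 10; 73 GB remain.
Put A16 (35 GB) in tape 10; 38 GB remain.
10 tapes × 200 GB = 2000 GB; used 1405 GB; unused 595 GB.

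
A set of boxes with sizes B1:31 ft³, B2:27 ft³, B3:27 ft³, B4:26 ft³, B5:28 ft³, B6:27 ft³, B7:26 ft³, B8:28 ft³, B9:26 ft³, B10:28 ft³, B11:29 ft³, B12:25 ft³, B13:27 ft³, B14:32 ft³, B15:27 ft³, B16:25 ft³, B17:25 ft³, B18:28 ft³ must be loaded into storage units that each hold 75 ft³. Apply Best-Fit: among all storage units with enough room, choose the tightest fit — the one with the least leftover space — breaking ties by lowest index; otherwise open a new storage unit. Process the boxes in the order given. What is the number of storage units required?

B1 (31 ft³) → storage unit 1 (remaining 44 ft³)
B2 (27 ft³) → storage unit 1 (remaining 17 ft³)
B3 (27 ft³) → storage unit 2 (remaining 48 ft³)
B4 (26 ft³) → storage unit 2 (remaining 22 ft³)
B5 (28 ft³) → storage unit 3 (remaining 47 ft³)
B6 (27 ft³) → storage unit 3 (remaining 20 ft³)
B7 (26 ft³) → storage unit 4 (remaining 49 ft³)
B8 (28 ft³) → storage unit 4 (remaining 21 ft³)
B9 (26 ft³) → storage unit 5 (remaining 49 ft³)
B10 (28 ft³) → storage unit 5 (remaining 21 ft³)
B11 (29 ft³) → storage unit 6 (remaining 46 ft³)
B12 (25 ft³) → storage unit 6 (remaining 21 ft³)
B13 (27 ft³) → storage unit 7 (remaining 48 ft³)
B14 (32 ft³) → storage unit 7 (remaining 16 ft³)
B15 (27 ft³) → storage unit 8 (remaining 48 ft³)
B16 (25 ft³) → storage unit 8 (remaining 23 ft³)
B17 (25 ft³) → storage unit 9 (remaining 50 ft³)
B18 (28 ft³) → storage unit 9 (remaining 22 ft³)
Final storage units: [31,27] [27,26] [28,27] [26,28] [26,28] [29,25] [27,32] [27,25] [25,28].

9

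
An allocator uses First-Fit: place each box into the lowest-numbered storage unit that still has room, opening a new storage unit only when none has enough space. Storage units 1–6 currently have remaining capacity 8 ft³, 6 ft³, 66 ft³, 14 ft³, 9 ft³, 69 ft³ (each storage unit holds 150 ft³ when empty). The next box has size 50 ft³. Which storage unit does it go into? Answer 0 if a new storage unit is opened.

3

Storage units with room: storage unit 3 (66 ft³), storage unit 6 (69 ft³).
The first with room is storage unit 3.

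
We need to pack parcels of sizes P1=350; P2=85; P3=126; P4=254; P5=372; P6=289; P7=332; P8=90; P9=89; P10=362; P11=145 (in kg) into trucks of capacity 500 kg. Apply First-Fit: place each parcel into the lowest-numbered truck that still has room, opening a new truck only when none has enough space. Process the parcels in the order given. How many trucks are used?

P1 (350 kg) → truck 1 (remaining 150 kg)
P2 (85 kg) → truck 1 (remaining 65 kg)
P3 (126 kg) → truck 2 (remaining 374 kg)
P4 (254 kg) → truck 2 (remaining 120 kg)
P5 (372 kg) → truck 3 (remaining 128 kg)
P6 (289 kg) → truck 4 (remaining 211 kg)
P7 (332 kg) → truck 5 (remaining 168 kg)
P8 (90 kg) → truck 2 (remaining 30 kg)
P9 (89 kg) → truck 3 (remaining 39 kg)
P10 (362 kg) → truck 6 (remaining 138 kg)
P11 (145 kg) → truck 4 (remaining 66 kg)
Final trucks: [350,85] [126,254,90] [372,89] [289,145] [332] [362].

6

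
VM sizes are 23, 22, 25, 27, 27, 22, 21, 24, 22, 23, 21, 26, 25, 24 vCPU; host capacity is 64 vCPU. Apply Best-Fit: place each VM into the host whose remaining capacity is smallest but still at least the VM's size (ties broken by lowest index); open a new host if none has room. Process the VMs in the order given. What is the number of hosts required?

Put 23 vCPU in host 1; 41 vCPU remain.
Put 22 vCPU in host 1; 19 vCPU remain.
Put 25 vCPU in host 2; 39 vCPU remain.
Put 27 vCPU in host 2; 12 vCPU remain.
Put 27 vCPU in host 3; 37 vCPU remain.
Put 22 vCPU in host 3; 15 vCPU remain.
Put 21 vCPU in host 4; 43 vCPU remain.
Put 24 vCPU in host 4; 19 vCPU remain.
Put 22 vCPU in host 5; 42 vCPU remain.
Put 23 vCPU in host 5; 19 vCPU remain.
Put 21 vCPU in host 6; 43 vCPU remain.
Put 26 vCPU in host 6; 17 vCPU remain.
Put 25 vCPU in host 7; 39 vCPU remain.
Put 24 vCPU in host 7; 15 vCPU remain.
Final hosts: [23,22] [25,27] [27,22] [21,24] [22,23] [21,26] [25,24].

7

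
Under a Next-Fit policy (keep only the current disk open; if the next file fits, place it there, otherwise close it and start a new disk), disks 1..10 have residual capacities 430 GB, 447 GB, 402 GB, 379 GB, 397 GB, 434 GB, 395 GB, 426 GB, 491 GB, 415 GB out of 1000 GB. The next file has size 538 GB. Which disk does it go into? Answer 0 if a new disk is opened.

0

Next-Fit only looks at disk 10, which has 415 GB free.
538 GB does not fit, so a new disk is opened.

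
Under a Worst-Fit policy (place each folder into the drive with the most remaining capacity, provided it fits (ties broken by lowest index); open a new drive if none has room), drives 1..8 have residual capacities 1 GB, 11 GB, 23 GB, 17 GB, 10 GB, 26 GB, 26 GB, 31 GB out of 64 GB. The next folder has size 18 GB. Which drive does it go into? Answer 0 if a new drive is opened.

Drives with room: drive 3 (23 GB), drive 6 (26 GB), drive 7 (26 GB), drive 8 (31 GB).
Most room is drive 8 with 31 GB free.

8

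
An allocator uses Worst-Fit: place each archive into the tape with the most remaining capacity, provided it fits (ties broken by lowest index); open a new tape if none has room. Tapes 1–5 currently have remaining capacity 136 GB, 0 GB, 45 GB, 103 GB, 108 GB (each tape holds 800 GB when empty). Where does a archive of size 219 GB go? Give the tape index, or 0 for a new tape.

0

No tape has ≥ 219 GB free, so a new tape is opened.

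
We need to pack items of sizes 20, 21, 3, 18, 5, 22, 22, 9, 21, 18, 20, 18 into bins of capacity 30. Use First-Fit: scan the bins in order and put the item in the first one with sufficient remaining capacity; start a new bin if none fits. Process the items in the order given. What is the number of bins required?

Put 20 in bin 1; 10 remain.
Put 21 in bin 2; 9 remain.
Put 3 in bin 1; 7 remain.
Put 18 in bin 3; 12 remain.
Put 5 in bin 1; 2 remain.
Put 22 in bin 4; 8 remain.
Put 22 in bin 5; 8 remain.
Put 9 in bin 2; 0 remain.
Put 21 in bin 6; 9 remain.
Put 18 in bin 7; 12 remain.
Put 20 in bin 8; 10 remain.
Put 18 in bin 9; 12 remain.
Final bins: [20,3,5] [21,9] [18] [22] [22] [21] [18] [20] [18].

9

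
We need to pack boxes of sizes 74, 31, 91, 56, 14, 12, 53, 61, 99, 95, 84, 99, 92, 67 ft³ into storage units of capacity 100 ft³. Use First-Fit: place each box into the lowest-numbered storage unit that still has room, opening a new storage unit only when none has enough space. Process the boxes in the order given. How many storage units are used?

Put 74 ft³ in storage unit 1; 26 ft³ remain.
Put 31 ft³ in storage unit 2; 69 ft³ remain.
Put 91 ft³ in storage unit 3; 9 ft³ remain.
Put 56 ft³ in storage unit 2; 13 ft³ remain.
Put 14 ft³ in storage unit 1; 12 ft³ remain.
Put 12 ft³ in storage unit 1; 0 ft³ remain.
Put 53 ft³ in storage unit 4; 47 ft³ remain.
Put 61 ft³ in storage unit 5; 39 ft³ remain.
Put 99 ft³ in storage unit 6; 1 ft³ remain.
Put 95 ft³ in storage unit 7; 5 ft³ remain.
Put 84 ft³ in storage unit 8; 16 ft³ remain.
Put 99 ft³ in storage unit 9; 1 ft³ remain.
Put 92 ft³ in storage unit 10; 8 ft³ remain.
Put 67 ft³ in storage unit 11; 33 ft³ remain.
Final storage units: [74,14,12] [31,56] [91] [53] [61] [99] [95] [84] [99] [92] [67].

11 storage units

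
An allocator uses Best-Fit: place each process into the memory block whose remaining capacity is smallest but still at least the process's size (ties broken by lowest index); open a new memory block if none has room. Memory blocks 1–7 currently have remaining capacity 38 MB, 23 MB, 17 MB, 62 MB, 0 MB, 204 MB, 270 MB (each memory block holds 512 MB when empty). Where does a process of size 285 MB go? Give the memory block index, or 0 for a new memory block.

0

No memory block has ≥ 285 MB free, so a new memory block is opened.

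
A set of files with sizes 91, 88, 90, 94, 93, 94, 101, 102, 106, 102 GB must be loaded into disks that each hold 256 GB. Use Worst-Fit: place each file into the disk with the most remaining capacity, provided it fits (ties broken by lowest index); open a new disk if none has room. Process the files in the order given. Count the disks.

Put 91 GB in disk 1; 165 GB remain.
Put 88 GB in disk 1; 77 GB remain.
Put 90 GB in disk 2; 166 GB remain.
Put 94 GB in disk 2; 72 GB remain.
Put 93 GB in disk 3; 163 GB remain.
Put 94 GB in disk 3; 69 GB remain.
Put 101 GB in disk 4; 155 GB remain.
Put 102 GB in disk 4; 53 GB remain.
Put 106 GB in disk 5; 150 GB remain.
Put 102 GB in disk 5; 48 GB remain.
Final disks: [91,88] [90,94] [93,94] [101,102] [106,102].

5 disks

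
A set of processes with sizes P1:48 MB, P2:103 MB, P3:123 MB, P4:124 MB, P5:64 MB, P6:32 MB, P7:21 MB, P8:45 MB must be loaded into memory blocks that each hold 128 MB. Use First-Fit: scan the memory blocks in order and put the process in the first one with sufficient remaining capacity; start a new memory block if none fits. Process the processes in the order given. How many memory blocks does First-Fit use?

5

P1 (48 MB) → memory block 1 (remaining 80 MB)
P2 (103 MB) → memory block 2 (remaining 25 MB)
P3 (123 MB) → memory block 3 (remaining 5 MB)
P4 (124 MB) → memory block 4 (remaining 4 MB)
P5 (64 MB) → memory block 1 (remaining 16 MB)
P6 (32 MB) → memory block 5 (remaining 96 MB)
P7 (21 MB) → memory block 2 (remaining 4 MB)
P8 (45 MB) → memory block 5 (remaining 51 MB)
Final memory blocks: [48,64] [103,21] [123] [124] [32,45].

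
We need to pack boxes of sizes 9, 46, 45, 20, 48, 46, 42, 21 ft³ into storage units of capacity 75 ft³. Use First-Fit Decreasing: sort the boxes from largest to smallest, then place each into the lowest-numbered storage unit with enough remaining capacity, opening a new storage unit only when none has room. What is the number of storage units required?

Sorted descending: 48, 46, 46, 45, 42, 21, 20, 9.
Put 48 ft³ in storage unit 1; 27 ft³ remain.
Put 46 ft³ in storage unit 2; 29 ft³ remain.
Put 46 ft³ in storage unit 3; 29 ft³ remain.
Put 45 ft³ in storage unit 4; 30 ft³ remain.
Put 42 ft³ in storage unit 5; 33 ft³ remain.
Put 21 ft³ in storage unit 1; 6 ft³ remain.
Put 20 ft³ in storage unit 2; 9 ft³ remain.
Put 9 ft³ in storage unit 2; 0 ft³ remain.

5 storage units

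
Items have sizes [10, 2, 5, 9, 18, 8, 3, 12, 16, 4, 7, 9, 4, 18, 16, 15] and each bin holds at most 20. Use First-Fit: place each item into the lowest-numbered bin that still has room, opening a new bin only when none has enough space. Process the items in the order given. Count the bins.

9 bins

Put 10 in bin 1; 10 remain.
Put 2 in bin 1; 8 remain.
Put 5 in bin 1; 3 remain.
Put 9 in bin 2; 11 remain.
Put 18 in bin 3; 2 remain.
Put 8 in bin 2; 3 remain.
Put 3 in bin 1; 0 remain.
Put 12 in bin 4; 8 remain.
Put 16 in bin 5; 4 remain.
Put 4 in bin 4; 4 remain.
Put 7 in bin 6; 13 remain.
Put 9 in bin 6; 4 remain.
Put 4 in bin 4; 0 remain.
Put 18 in bin 7; 2 remain.
Put 16 in bin 8; 4 remain.
Put 15 in bin 9; 5 remain.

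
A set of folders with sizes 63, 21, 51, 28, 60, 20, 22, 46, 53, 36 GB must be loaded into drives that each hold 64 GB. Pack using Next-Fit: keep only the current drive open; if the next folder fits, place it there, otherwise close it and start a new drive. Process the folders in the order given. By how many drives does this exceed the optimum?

Next-Fit: [63] [21] [51] [28] [60] [20,22] [46] [53] [36] → 9 drives.
Total size 400 GB; any packing needs at least ⌈400/64⌉ = 7 drives.
An optimal packing achieves that bound: [63] [60] [53] [51] [46] [36,28] [22,21,20] → 7 drives.
Excess: 9 − 7 = 2.

2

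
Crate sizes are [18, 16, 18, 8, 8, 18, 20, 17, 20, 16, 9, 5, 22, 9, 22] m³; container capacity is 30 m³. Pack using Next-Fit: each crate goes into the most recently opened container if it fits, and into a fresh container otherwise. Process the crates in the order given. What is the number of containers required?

Put 18 m³ in container 1; 12 m³ remain.
Put 16 m³ in container 2; 14 m³ remain.
Put 18 m³ in container 3; 12 m³ remain.
Put 8 m³ in container 3; 4 m³ remain.
Put 8 m³ in container 4; 22 m³ remain.
Put 18 m³ in container 4; 4 m³ remain.
Put 20 m³ in container 5; 10 m³ remain.
Put 17 m³ in container 6; 13 m³ remain.
Put 20 m³ in container 7; 10 m³ remain.
Put 16 m³ in container 8; 14 m³ remain.
Put 9 m³ in container 8; 5 m³ remain.
Put 5 m³ in container 8; 0 m³ remain.
Put 22 m³ in container 9; 8 m³ remain.
Put 9 m³ in container 10; 21 m³ remain.
Put 22 m³ in container 11; 8 m³ remain.

11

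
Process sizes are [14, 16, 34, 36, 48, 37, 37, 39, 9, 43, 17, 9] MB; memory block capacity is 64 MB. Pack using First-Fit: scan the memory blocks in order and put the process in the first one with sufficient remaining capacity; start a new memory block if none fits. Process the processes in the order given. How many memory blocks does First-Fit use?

memory block 1: place 14 MB, 50 MB left
memory block 1: place 16 MB, 34 MB left
memory block 1: place 34 MB, 0 MB left
memory block 2: place 36 MB, 28 MB left
memory block 3: place 48 MB, 16 MB left
memory block 4: place 37 MB, 27 MB left
memory block 5: place 37 MB, 27 MB left
memory block 6: place 39 MB, 25 MB left
memory block 2: place 9 MB, 19 MB left
memory block 7: place 43 MB, 21 MB left
memory block 2: place 17 MB, 2 MB left
memory block 3: place 9 MB, 7 MB left

7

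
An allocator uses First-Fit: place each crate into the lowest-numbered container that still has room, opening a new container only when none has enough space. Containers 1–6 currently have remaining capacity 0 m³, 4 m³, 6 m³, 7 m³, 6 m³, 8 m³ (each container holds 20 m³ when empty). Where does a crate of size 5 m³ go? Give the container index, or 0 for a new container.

3

Containers with room: container 3 (6 m³), container 4 (7 m³), container 5 (6 m³), container 6 (8 m³).
The first with room is container 3.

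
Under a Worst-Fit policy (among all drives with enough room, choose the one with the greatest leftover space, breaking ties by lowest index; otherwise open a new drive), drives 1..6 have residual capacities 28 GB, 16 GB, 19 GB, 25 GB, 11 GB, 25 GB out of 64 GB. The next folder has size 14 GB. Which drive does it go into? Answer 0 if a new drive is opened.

Drives with room: drive 1 (28 GB), drive 2 (16 GB), drive 3 (19 GB), drive 4 (25 GB), drive 6 (25 GB).
Most room is drive 1 with 28 GB free.

1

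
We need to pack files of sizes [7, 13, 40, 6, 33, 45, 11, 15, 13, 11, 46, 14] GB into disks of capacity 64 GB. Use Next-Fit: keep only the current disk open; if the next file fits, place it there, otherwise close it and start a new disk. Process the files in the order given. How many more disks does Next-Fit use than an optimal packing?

1

Next-Fit: [7,13,40] [6,33] [45,11] [15,13,11] [46,14] → 5 disks.
Total size 254 GB; any packing needs at least ⌈254/64⌉ = 4 disks.
An optimal packing achieves that bound: [46,11,7] [45,13,6] [40,13,11] [33,15,14] → 4 disks.
Excess: 5 − 4 = 1.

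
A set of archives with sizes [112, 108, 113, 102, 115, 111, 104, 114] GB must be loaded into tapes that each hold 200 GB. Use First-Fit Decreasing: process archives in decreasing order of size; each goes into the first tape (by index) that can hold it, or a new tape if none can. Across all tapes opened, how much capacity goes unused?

721

Sorted descending: 115, 114, 113, 112, 111, 108, 104, 102.
Put 115 GB in tape 1; 85 GB remain.
Put 114 GB in tape 2; 86 GB remain.
Put 113 GB in tape 3; 87 GB remain.
Put 112 GB in tape 4; 88 GB remain.
Put 111 GB in tape 5; 89 GB remain.
Put 108 GB in tape 6; 92 GB remain.
Put 104 GB in tape 7; 96 GB remain.
Put 102 GB in tape 8; 98 GB remain.
8 tapes × 200 GB = 1600 GB; used 879 GB; unused 721 GB.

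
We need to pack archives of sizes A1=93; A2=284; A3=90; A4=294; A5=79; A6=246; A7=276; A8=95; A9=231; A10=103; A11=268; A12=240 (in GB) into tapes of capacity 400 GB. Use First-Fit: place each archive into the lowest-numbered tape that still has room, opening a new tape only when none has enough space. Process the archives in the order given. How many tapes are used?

tape 1: place A1 (93 GB), 307 GB left
tape 1: place A2 (284 GB), 23 GB left
tape 2: place A3 (90 GB), 310 GB left
tape 2: place A4 (294 GB), 16 GB left
tape 3: place A5 (79 GB), 321 GB left
tape 3: place A6 (246 GB), 75 GB left
tape 4: place A7 (276 GB), 124 GB left
tape 4: place A8 (95 GB), 29 GB left
tape 5: place A9 (231 GB), 169 GB left
tape 5: place A10 (103 GB), 66 GB left
tape 6: place A11 (268 GB), 132 GB left
tape 7: place A12 (240 GB), 160 GB left
Final tapes: [93,284] [90,294] [79,246] [276,95] [231,103] [268] [240].

7 tapes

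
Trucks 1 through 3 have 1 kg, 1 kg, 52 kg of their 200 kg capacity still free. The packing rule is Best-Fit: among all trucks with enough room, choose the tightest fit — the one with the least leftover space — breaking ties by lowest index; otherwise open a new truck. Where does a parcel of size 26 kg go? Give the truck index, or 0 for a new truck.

3

Trucks with room: truck 3 (52 kg).
Tightest fit is truck 3 with 52 kg free.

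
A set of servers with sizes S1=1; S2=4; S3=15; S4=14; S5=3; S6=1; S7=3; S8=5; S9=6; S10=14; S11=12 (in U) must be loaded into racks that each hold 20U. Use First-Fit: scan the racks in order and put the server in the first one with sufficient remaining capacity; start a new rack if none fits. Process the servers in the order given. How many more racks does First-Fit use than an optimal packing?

First-Fit: [1,4,15] [14,3,1] [3,5,6] [14] [12] → 5 racks.
Total size 78U; any packing needs at least ⌈78/20⌉ = 4 racks.
An optimal packing achieves that bound: [15,5] [14,6] [14,4,1,1] [12,3,3] → 4 racks.
Excess: 5 − 4 = 1.

1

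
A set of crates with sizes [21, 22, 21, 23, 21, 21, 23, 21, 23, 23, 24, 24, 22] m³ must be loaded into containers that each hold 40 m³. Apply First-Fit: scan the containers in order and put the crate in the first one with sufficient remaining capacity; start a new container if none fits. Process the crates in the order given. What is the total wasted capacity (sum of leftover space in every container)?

231

21 m³ → container 1 (remaining 19 m³)
22 m³ → container 2 (remaining 18 m³)
21 m³ → container 3 (remaining 19 m³)
23 m³ → container 4 (remaining 17 m³)
21 m³ → container 5 (remaining 19 m³)
21 m³ → container 6 (remaining 19 m³)
23 m³ → container 7 (remaining 17 m³)
21 m³ → container 8 (remaining 19 m³)
23 m³ → container 9 (remaining 17 m³)
23 m³ → container 10 (remaining 17 m³)
24 m³ → container 11 (remaining 16 m³)
24 m³ → container 12 (remaining 16 m³)
22 m³ → container 13 (remaining 18 m³)
13 containers × 40 m³ = 520 m³; used 289 m³; unused 231 m³.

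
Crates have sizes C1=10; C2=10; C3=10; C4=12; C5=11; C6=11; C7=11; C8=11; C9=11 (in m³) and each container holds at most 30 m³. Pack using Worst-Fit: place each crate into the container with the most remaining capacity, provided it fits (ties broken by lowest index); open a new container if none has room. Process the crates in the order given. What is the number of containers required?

C1 (10 m³) → container 1 (remaining 20 m³)
C2 (10 m³) → container 1 (remaining 10 m³)
C3 (10 m³) → container 1 (remaining 0 m³)
C4 (12 m³) → container 2 (remaining 18 m³)
C5 (11 m³) → container 2 (remaining 7 m³)
C6 (11 m³) → container 3 (remaining 19 m³)
C7 (11 m³) → container 3 (remaining 8 m³)
C8 (11 m³) → container 4 (remaining 19 m³)
C9 (11 m³) → container 4 (remaining 8 m³)
Final containers: [10,10,10] [12,11] [11,11] [11,11].

4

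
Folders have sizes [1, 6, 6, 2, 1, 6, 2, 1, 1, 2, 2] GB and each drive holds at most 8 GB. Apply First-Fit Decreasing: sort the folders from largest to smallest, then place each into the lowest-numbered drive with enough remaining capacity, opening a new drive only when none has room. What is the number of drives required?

Sorted descending: 6, 6, 6, 2, 2, 2, 2, 1, 1, 1, 1.
Put 6 GB in drive 1; 2 GB remain.
Put 6 GB in drive 2; 2 GB remain.
Put 6 GB in drive 3; 2 GB remain.
Put 2 GB in drive 1; 0 GB remain.
Put 2 GB in drive 2; 0 GB remain.
Put 2 GB in drive 3; 0 GB remain.
Put 2 GB in drive 4; 6 GB remain.
Put 1 GB in drive 4; 5 GB remain.
Put 1 GB in drive 4; 4 GB remain.
Put 1 GB in drive 4; 3 GB remain.
Put 1 GB in drive 4; 2 GB remain.

4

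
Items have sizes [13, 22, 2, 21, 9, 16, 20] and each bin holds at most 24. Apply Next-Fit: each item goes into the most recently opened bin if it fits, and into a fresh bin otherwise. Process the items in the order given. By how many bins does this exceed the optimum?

Next-Fit: [13] [22,2] [21] [9] [16] [20] → 6 bins.
Total size 103; any packing needs at least ⌈103/24⌉ = 5 bins.
An optimal packing achieves that bound: [22,2] [21] [20] [16] [13,9] → 5 bins.
Excess: 6 − 5 = 1.

1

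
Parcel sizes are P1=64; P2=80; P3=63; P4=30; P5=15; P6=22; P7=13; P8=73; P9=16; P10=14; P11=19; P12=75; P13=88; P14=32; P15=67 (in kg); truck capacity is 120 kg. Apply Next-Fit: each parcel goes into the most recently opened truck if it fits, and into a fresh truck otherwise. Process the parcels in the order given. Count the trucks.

8 trucks

Put P1 (64 kg) in truck 1; 56 kg remain.
Put P2 (80 kg) in truck 2; 40 kg remain.
Put P3 (63 kg) in truck 3; 57 kg remain.
Put P4 (30 kg) in truck 3; 27 kg remain.
Put P5 (15 kg) in truck 3; 12 kg remain.
Put P6 (22 kg) in truck 4; 98 kg remain.
Put P7 (13 kg) in truck 4; 85 kg remain.
Put P8 (73 kg) in truck 4; 12 kg remain.
Put P9 (16 kg) in truck 5; 104 kg remain.
Put P10 (14 kg) in truck 5; 90 kg remain.
Put P11 (19 kg) in truck 5; 71 kg remain.
Put P12 (75 kg) in truck 6; 45 kg remain.
Put P13 (88 kg) in truck 7; 32 kg remain.
Put P14 (32 kg) in truck 7; 0 kg remain.
Put P15 (67 kg) in truck 8; 53 kg remain.
Final trucks: [64] [80] [63,30,15] [22,13,73] [16,14,19] [75] [88,32] [67].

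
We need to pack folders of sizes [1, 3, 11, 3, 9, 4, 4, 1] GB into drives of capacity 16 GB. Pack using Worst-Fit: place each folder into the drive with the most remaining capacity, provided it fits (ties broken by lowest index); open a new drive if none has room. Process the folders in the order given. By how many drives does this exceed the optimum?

0

Worst-Fit: [1,3,11] [3,9,4] [4,1] → 3 drives.
Total size 36 GB; any packing needs at least ⌈36/16⌉ = 3 drives.
So 3 is already optimal.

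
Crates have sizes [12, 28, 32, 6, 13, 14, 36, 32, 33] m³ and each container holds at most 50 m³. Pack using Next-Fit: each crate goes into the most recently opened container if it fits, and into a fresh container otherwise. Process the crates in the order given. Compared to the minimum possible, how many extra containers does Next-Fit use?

1

Next-Fit: [12,28] [32,6] [13,14] [36] [32] [33] → 6 containers.
Total size 206 m³; any packing needs at least ⌈206/50⌉ = 5 containers.
An optimal packing achieves that bound: [36,14] [33,13] [32,12,6] [32] [28] → 5 containers.
Excess: 6 − 5 = 1.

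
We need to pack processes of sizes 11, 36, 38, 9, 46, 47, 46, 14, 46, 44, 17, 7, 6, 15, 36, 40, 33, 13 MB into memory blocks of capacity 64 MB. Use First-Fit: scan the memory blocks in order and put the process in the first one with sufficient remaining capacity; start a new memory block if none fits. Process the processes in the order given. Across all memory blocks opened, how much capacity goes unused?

136

Put 11 MB in memory block 1; 53 MB remain.
Put 36 MB in memory block 1; 17 MB remain.
Put 38 MB in memory block 2; 26 MB remain.
Put 9 MB in memory block 1; 8 MB remain.
Put 46 MB in memory block 3; 18 MB remain.
Put 47 MB in memory block 4; 17 MB remain.
Put 46 MB in memory block 5; 18 MB remain.
Put 14 MB in memory block 2; 12 MB remain.
Put 46 MB in memory block 6; 18 MB remain.
Put 44 MB in memory block 7; 20 MB remain.
Put 17 MB in memory block 3; 1 MB remain.
Put 7 MB in memory block 1; 1 MB remain.
Put 6 MB in memory block 2; 6 MB remain.
Put 15 MB in memory block 4; 2 MB remain.
Put 36 MB in memory block 8; 28 MB remain.
Put 40 MB in memory block 9; 24 MB remain.
Put 33 MB in memory block 10; 31 MB remain.
Put 13 MB in memory block 5; 5 MB remain.
10 memory blocks × 64 MB = 640 MB; used 504 MB; unused 136 MB.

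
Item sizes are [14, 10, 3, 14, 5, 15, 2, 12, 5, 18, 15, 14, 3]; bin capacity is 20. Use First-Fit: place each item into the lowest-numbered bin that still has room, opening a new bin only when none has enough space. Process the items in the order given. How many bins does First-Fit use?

Put 14 in bin 1; 6 remain.
Put 10 in bin 2; 10 remain.
Put 3 in bin 1; 3 remain.
Put 14 in bin 3; 6 remain.
Put 5 in bin 2; 5 remain.
Put 15 in bin 4; 5 remain.
Put 2 in bin 1; 1 remain.
Put 12 in bin 5; 8 remain.
Put 5 in bin 2; 0 remain.
Put 18 in bin 6; 2 remain.
Put 15 in bin 7; 5 remain.
Put 14 in bin 8; 6 remain.
Put 3 in bin 3; 3 remain.
Final bins: [14,3,2] [10,5,5] [14,3] [15] [12] [18] [15] [14].

8 bins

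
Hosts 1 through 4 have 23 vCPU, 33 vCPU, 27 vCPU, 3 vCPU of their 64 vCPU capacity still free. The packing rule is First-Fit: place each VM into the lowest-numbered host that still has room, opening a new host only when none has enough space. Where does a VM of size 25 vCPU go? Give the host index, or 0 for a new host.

Hosts with room: host 2 (33 vCPU), host 3 (27 vCPU).
The first with room is host 2.

2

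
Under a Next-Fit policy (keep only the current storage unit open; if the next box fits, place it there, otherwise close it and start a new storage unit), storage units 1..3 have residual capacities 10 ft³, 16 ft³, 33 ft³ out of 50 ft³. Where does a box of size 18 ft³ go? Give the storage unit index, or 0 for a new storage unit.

3

Next-Fit only looks at storage unit 3, which has 33 ft³ free.
18 ft³ fits there.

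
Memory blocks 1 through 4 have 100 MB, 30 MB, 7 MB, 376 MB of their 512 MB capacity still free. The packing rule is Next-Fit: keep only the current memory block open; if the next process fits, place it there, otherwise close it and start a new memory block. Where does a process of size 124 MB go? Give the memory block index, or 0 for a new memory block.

Next-Fit only looks at memory block 4, which has 376 MB free.
124 MB fits there.

4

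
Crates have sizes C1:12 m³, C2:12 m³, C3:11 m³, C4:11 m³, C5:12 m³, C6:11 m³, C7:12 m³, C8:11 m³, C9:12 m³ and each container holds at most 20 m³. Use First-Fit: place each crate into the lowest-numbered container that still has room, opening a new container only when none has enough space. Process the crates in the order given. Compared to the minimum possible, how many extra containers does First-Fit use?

First-Fit: [12] [12] [11] [11] [12] [11] [12] [11] [12] → 9 containers.
9 crates exceed 10 m³ (half the capacity), and no two of those can share a container, so at least 9 containers are needed.
So 9 is already optimal.

0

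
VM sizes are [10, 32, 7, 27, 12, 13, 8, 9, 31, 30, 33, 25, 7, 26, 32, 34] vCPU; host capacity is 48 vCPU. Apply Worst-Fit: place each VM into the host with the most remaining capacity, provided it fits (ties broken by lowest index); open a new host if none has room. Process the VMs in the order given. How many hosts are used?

10

host 1: place 10 vCPU, 38 vCPU left
host 1: place 32 vCPU, 6 vCPU left
host 2: place 7 vCPU, 41 vCPU left
host 2: place 27 vCPU, 14 vCPU left
host 2: place 12 vCPU, 2 vCPU left
host 3: place 13 vCPU, 35 vCPU left
host 3: place 8 vCPU, 27 vCPU left
host 3: place 9 vCPU, 18 vCPU left
host 4: place 31 vCPU, 17 vCPU left
host 5: place 30 vCPU, 18 vCPU left
host 6: place 33 vCPU, 15 vCPU left
host 7: place 25 vCPU, 23 vCPU left
host 7: place 7 vCPU, 16 vCPU left
host 8: place 26 vCPU, 22 vCPU left
host 9: place 32 vCPU, 16 vCPU left
host 10: place 34 vCPU, 14 vCPU left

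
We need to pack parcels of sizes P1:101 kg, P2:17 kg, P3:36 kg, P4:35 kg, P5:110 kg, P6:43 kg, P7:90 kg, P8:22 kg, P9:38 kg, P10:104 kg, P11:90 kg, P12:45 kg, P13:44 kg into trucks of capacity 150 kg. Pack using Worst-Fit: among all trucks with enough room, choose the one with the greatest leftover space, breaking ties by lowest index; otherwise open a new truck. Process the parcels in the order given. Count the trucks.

Put P1 (101 kg) in truck 1; 49 kg remain.
Put P2 (17 kg) in truck 1; 32 kg remain.
Put P3 (36 kg) in truck 2; 114 kg remain.
Put P4 (35 kg) in truck 2; 79 kg remain.
Put P5 (110 kg) in truck 3; 40 kg remain.
Put P6 (43 kg) in truck 2; 36 kg remain.
Put P7 (90 kg) in truck 4; 60 kg remain.
Put P8 (22 kg) in truck 4; 38 kg remain.
Put P9 (38 kg) in truck 3; 2 kg remain.
Put P10 (104 kg) in truck 5; 46 kg remain.
Put P11 (90 kg) in truck 6; 60 kg remain.
Put P12 (45 kg) in truck 6; 15 kg remain.
Put P13 (44 kg) in truck 5; 2 kg remain.
Final trucks: [101,17] [36,35,43] [110,38] [90,22] [104,44] [90,45].

6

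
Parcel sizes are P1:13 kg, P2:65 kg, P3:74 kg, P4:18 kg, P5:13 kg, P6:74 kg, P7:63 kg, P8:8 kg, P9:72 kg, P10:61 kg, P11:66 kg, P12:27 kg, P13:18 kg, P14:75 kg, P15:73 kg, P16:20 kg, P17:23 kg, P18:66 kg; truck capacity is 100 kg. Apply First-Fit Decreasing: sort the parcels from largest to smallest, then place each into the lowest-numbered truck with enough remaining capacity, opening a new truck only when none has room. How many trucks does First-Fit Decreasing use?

Sorted descending: 75, 74, 74, 73, 72, 66, 66, 65, 63, 61, 27, 23, 20, 18, 18, 13, 13, 8.
truck 1: place 75 kg, 25 kg left
truck 2: place 74 kg, 26 kg left
truck 3: place 74 kg, 26 kg left
truck 4: place 73 kg, 27 kg left
truck 5: place 72 kg, 28 kg left
truck 6: place 66 kg, 34 kg left
truck 7: place 66 kg, 34 kg left
truck 8: place 65 kg, 35 kg left
truck 9: place 63 kg, 37 kg left
truck 10: place 61 kg, 39 kg left
truck 4: place 27 kg, 0 kg left
truck 1: place 23 kg, 2 kg left
truck 2: place 20 kg, 6 kg left
truck 3: place 18 kg, 8 kg left
truck 5: place 18 kg, 10 kg left
truck 6: place 13 kg, 21 kg left
truck 6: place 13 kg, 8 kg left
truck 3: place 8 kg, 0 kg left

10 trucks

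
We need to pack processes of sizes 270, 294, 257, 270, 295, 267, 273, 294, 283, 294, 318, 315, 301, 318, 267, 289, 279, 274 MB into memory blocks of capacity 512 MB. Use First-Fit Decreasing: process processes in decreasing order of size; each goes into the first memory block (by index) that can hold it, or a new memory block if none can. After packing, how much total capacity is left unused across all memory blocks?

4058

Sorted descending: 318, 318, 315, 301, 295, 294, 294, 294, 289, 283, 279, 274, 273, 270, 270, 267, 267, 257.
318 MB → memory block 1 (remaining 194 MB)
318 MB → memory block 2 (remaining 194 MB)
315 MB → memory block 3 (remaining 197 MB)
301 MB → memory block 4 (remaining 211 MB)
295 MB → memory block 5 (remaining 217 MB)
294 MB → memory block 6 (remaining 218 MB)
294 MB → memory block 7 (remaining 218 MB)
294 MB → memory block 8 (remaining 218 MB)
289 MB → memory block 9 (remaining 223 MB)
283 MB → memory block 10 (remaining 229 MB)
279 MB → memory block 11 (remaining 233 MB)
274 MB → memory block 12 (remaining 238 MB)
273 MB → memory block 13 (remaining 239 MB)
270 MB → memory block 14 (remaining 242 MB)
270 MB → memory block 15 (remaining 242 MB)
267 MB → memory block 16 (remaining 245 MB)
267 MB → memory block 17 (remaining 245 MB)
257 MB → memory block 18 (remaining 255 MB)
18 memory blocks × 512 MB = 9216 MB; used 5158 MB; unused 4058 MB.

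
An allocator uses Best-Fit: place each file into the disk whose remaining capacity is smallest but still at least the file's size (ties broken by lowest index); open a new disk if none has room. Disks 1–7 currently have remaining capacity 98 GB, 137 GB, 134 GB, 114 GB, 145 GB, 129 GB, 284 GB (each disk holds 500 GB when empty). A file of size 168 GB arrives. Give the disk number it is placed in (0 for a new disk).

Disks with room: disk 7 (284 GB).
Tightest fit is disk 7 with 284 GB free.

7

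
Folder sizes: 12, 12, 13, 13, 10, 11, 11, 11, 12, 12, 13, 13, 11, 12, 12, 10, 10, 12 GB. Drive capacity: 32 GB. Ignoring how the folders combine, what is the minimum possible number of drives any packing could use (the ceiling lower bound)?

Total size = 12 + 12 + 13 + 13 + 10 + 11 + 11 + 11 + 12 + 12 + 13 + 13 + 11 + 12 + 12 + 10 + 10 + 12 = 210 GB.
⌈210 / 32⌉ = 7.

7 drives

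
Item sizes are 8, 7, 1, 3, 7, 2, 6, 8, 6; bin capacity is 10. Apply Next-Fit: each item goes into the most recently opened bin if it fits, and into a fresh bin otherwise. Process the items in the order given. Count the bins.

8 → bin 1 (remaining 2)
7 → bin 2 (remaining 3)
1 → bin 2 (remaining 2)
3 → bin 3 (remaining 7)
7 → bin 3 (remaining 0)
2 → bin 4 (remaining 8)
6 → bin 4 (remaining 2)
8 → bin 5 (remaining 2)
6 → bin 6 (remaining 4)
Final bins: [8] [7,1] [3,7] [2,6] [8] [6].

6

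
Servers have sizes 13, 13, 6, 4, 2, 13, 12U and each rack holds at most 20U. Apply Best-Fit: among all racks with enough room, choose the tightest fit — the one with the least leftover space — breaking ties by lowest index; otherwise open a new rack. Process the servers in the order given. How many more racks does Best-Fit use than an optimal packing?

Best-Fit: [13,6] [13,4,2] [13] [12] → 4 racks.
Total size 63U; any packing needs at least ⌈63/20⌉ = 4 racks.
So 4 is already optimal.

0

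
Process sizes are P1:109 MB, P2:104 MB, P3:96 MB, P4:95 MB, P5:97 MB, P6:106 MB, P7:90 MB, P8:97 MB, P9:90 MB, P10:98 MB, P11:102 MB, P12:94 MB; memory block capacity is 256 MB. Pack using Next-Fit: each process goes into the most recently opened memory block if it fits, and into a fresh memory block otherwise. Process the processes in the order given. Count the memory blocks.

6

P1 (109 MB) → memory block 1 (remaining 147 MB)
P2 (104 MB) → memory block 1 (remaining 43 MB)
P3 (96 MB) → memory block 2 (remaining 160 MB)
P4 (95 MB) → memory block 2 (remaining 65 MB)
P5 (97 MB) → memory block 3 (remaining 159 MB)
P6 (106 MB) → memory block 3 (remaining 53 MB)
P7 (90 MB) → memory block 4 (remaining 166 MB)
P8 (97 MB) → memory block 4 (remaining 69 MB)
P9 (90 MB) → memory block 5 (remaining 166 MB)
P10 (98 MB) → memory block 5 (remaining 68 MB)
P11 (102 MB) → memory block 6 (remaining 154 MB)
P12 (94 MB) → memory block 6 (remaining 60 MB)
Final memory blocks: [109,104] [96,95] [97,106] [90,97] [90,98] [102,94].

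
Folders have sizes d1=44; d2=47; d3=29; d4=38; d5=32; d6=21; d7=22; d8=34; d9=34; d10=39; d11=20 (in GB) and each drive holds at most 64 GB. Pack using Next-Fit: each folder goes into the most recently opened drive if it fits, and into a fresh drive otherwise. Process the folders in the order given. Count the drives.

8 drives

d1 (44 GB) → drive 1 (remaining 20 GB)
d2 (47 GB) → drive 2 (remaining 17 GB)
d3 (29 GB) → drive 3 (remaining 35 GB)
d4 (38 GB) → drive 4 (remaining 26 GB)
d5 (32 GB) → drive 5 (remaining 32 GB)
d6 (21 GB) → drive 5 (remaining 11 GB)
d7 (22 GB) → drive 6 (remaining 42 GB)
d8 (34 GB) → drive 6 (remaining 8 GB)
d9 (34 GB) → drive 7 (remaining 30 GB)
d10 (39 GB) → drive 8 (remaining 25 GB)
d11 (20 GB) → drive 8 (remaining 5 GB)
Final drives: [44] [47] [29] [38] [32,21] [22,34] [34] [39,20].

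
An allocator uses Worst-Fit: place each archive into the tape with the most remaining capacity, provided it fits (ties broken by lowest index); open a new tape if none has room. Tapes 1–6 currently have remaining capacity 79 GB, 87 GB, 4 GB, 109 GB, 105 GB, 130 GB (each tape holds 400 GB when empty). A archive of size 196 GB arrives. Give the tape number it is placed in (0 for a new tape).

0

No tape has ≥ 196 GB free, so a new tape is opened.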